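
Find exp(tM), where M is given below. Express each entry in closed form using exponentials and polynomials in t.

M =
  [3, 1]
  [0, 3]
e^{tM} =
  [exp(3*t), t*exp(3*t)]
  [0, exp(3*t)]

Strategy: write M = P · J · P⁻¹ where J is a Jordan canonical form, so e^{tM} = P · e^{tJ} · P⁻¹, and e^{tJ} can be computed block-by-block.

M has Jordan form
J =
  [3, 1]
  [0, 3]
(up to reordering of blocks).

Per-block formulas:
  For a 2×2 Jordan block J_2(3): exp(t · J_2(3)) = e^(3t)·(I + t·N), where N is the 2×2 nilpotent shift.

After assembling e^{tJ} and conjugating by P, we get:

e^{tM} =
  [exp(3*t), t*exp(3*t)]
  [0, exp(3*t)]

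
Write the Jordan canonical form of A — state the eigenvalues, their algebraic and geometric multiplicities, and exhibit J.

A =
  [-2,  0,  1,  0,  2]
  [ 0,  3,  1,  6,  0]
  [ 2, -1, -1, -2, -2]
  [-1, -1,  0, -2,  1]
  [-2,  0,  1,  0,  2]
J_3(0) ⊕ J_2(0)

The characteristic polynomial is
  det(x·I − A) = x^5

Eigenvalues and multiplicities (the geometric multiplicity of λ is n − rank(A − λI), which equals the number of Jordan blocks for λ):
  λ = 0: algebraic multiplicity = 5, geometric multiplicity = 2

Determining the block sizes for each eigenvalue:
  λ = 0: with am = 5 and gm = 2, the partition is not yet determined (e.g. several partitions of 5 into 2 parts exist). Let N = A − (0)·I. Computing rank(N^1) = 3, rank(N^2) = 1, rank(N^3) = 0; the number of blocks of size ≥ j is rank(N^{j−1}) − rank(N^j), giving [2, 2, 1]. So we have 1 block(s) of size 3, 1 block(s) of size 2 → block sizes [3, 2]

Assembling the blocks gives a Jordan form
J =
  [0, 1, 0, 0, 0]
  [0, 0, 1, 0, 0]
  [0, 0, 0, 0, 0]
  [0, 0, 0, 0, 1]
  [0, 0, 0, 0, 0]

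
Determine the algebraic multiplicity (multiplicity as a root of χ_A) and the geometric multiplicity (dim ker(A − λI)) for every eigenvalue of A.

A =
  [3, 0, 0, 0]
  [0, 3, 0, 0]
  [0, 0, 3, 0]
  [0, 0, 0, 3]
λ = 3: alg = 4, geom = 4

Step 1 — factor the characteristic polynomial to read off the algebraic multiplicities:
  χ_A(x) = (x - 3)^4

Step 2 — compute geometric multiplicities via the rank-nullity identity g(λ) = n − rank(A − λI):
  rank(A − (3)·I) = 0, so dim ker(A − (3)·I) = n − 0 = 4

Summary:
  λ = 3: algebraic multiplicity = 4, geometric multiplicity = 4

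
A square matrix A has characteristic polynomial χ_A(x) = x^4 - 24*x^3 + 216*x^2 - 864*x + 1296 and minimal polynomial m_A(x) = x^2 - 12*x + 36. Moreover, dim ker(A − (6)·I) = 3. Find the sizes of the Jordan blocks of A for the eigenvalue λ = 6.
Block sizes for λ = 6: [2, 1, 1]

Step 1 — from the characteristic polynomial, algebraic multiplicity of λ = 6 is 4. From dim ker(A − (6)·I) = 3, there are exactly 3 Jordan blocks for λ = 6.
Step 2 — from the minimal polynomial, the factor (x − 6)^2 tells us the largest block for λ = 6 has size 2.
Step 3 — with total size 4, 3 blocks, and largest block 2, the block sizes (in nonincreasing order) are [2, 1, 1].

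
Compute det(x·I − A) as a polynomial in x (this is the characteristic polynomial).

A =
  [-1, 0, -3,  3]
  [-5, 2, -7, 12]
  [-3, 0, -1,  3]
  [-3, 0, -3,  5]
x^4 - 5*x^3 + 6*x^2 + 4*x - 8

Expanding det(x·I − A) (e.g. by cofactor expansion or by noting that A is similar to its Jordan form J, which has the same characteristic polynomial as A) gives
  χ_A(x) = x^4 - 5*x^3 + 6*x^2 + 4*x - 8
which factors as (x - 2)^3*(x + 1). The eigenvalues (with algebraic multiplicities) are λ = -1 with multiplicity 1, λ = 2 with multiplicity 3.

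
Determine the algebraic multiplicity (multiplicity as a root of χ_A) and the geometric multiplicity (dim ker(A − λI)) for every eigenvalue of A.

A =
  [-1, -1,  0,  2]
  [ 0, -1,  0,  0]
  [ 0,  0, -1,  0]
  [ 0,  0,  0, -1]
λ = -1: alg = 4, geom = 3

Step 1 — factor the characteristic polynomial to read off the algebraic multiplicities:
  χ_A(x) = (x + 1)^4

Step 2 — compute geometric multiplicities via the rank-nullity identity g(λ) = n − rank(A − λI):
  rank(A − (-1)·I) = 1, so dim ker(A − (-1)·I) = n − 1 = 3

Summary:
  λ = -1: algebraic multiplicity = 4, geometric multiplicity = 3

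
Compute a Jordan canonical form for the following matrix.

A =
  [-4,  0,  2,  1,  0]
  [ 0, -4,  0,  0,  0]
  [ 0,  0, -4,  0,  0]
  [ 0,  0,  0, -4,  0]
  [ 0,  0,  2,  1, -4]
J_2(-4) ⊕ J_1(-4) ⊕ J_1(-4) ⊕ J_1(-4)

The characteristic polynomial is
  det(x·I − A) = x^5 + 20*x^4 + 160*x^3 + 640*x^2 + 1280*x + 1024 = (x + 4)^5

Eigenvalues and multiplicities (the geometric multiplicity of λ is n − rank(A − λI), which equals the number of Jordan blocks for λ):
  λ = -4: algebraic multiplicity = 5, geometric multiplicity = 4

Determining the block sizes for each eigenvalue:
  λ = -4: 4 blocks summing to 5 forces exactly one block of size 2 and the rest size 1 → block sizes [2, 1, 1, 1]

Assembling the blocks gives a Jordan form
J =
  [-4,  1,  0,  0,  0]
  [ 0, -4,  0,  0,  0]
  [ 0,  0, -4,  0,  0]
  [ 0,  0,  0, -4,  0]
  [ 0,  0,  0,  0, -4]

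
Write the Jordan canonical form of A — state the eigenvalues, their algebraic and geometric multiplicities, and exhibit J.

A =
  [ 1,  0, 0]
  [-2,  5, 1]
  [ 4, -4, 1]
J_1(1) ⊕ J_2(3)

The characteristic polynomial is
  det(x·I − A) = x^3 - 7*x^2 + 15*x - 9 = (x - 3)^2*(x - 1)

Eigenvalues and multiplicities (the geometric multiplicity of λ is n − rank(A − λI), which equals the number of Jordan blocks for λ):
  λ = 1: algebraic multiplicity = 1, geometric multiplicity = 1
  λ = 3: algebraic multiplicity = 2, geometric multiplicity = 1

Determining the block sizes for each eigenvalue:
  λ = 1: one block (gm = 1), so the single block has size am = 1 → block sizes [1]
  λ = 3: one block (gm = 1), so the single block has size am = 2 → block sizes [2]

Assembling the blocks gives a Jordan form
J =
  [1, 0, 0]
  [0, 3, 1]
  [0, 0, 3]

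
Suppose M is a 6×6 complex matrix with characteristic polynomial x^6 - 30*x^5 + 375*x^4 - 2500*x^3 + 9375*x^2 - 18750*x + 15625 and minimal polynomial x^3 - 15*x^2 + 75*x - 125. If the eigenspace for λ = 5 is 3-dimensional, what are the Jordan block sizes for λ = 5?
Block sizes for λ = 5: [3, 2, 1]

Step 1 — from the characteristic polynomial, algebraic multiplicity of λ = 5 is 6. From dim ker(M − (5)·I) = 3, there are exactly 3 Jordan blocks for λ = 5.
Step 2 — from the minimal polynomial, the factor (x − 5)^3 tells us the largest block for λ = 5 has size 3.
Step 3 — with total size 6, 3 blocks, and largest block 3, the block sizes (in nonincreasing order) are [3, 2, 1].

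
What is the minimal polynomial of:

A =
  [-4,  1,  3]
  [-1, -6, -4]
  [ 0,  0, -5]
x^3 + 15*x^2 + 75*x + 125

The characteristic polynomial is χ_A(x) = (x + 5)^3, so the eigenvalues are known. The minimal polynomial is
  m_A(x) = Π_λ (x − λ)^{k_λ}
where k_λ is the size of the *largest* Jordan block for λ (equivalently, the smallest k with (A − λI)^k v = 0 for every generalised eigenvector v of λ).

  λ = -5: largest Jordan block has size 3, contributing (x + 5)^3

So m_A(x) = (x + 5)^3 = x^3 + 15*x^2 + 75*x + 125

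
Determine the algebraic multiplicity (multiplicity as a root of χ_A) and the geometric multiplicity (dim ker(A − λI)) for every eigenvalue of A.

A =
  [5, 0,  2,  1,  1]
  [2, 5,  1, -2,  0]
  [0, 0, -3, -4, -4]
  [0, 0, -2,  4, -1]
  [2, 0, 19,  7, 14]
λ = 5: alg = 5, geom = 3

Step 1 — factor the characteristic polynomial to read off the algebraic multiplicities:
  χ_A(x) = (x - 5)^5

Step 2 — compute geometric multiplicities via the rank-nullity identity g(λ) = n − rank(A − λI):
  rank(A − (5)·I) = 2, so dim ker(A − (5)·I) = n − 2 = 3

Summary:
  λ = 5: algebraic multiplicity = 5, geometric multiplicity = 3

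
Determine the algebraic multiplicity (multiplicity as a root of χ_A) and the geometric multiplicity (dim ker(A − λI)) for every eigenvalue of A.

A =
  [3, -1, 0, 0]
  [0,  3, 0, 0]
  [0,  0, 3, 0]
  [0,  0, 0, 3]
λ = 3: alg = 4, geom = 3

Step 1 — factor the characteristic polynomial to read off the algebraic multiplicities:
  χ_A(x) = (x - 3)^4

Step 2 — compute geometric multiplicities via the rank-nullity identity g(λ) = n − rank(A − λI):
  rank(A − (3)·I) = 1, so dim ker(A − (3)·I) = n − 1 = 3

Summary:
  λ = 3: algebraic multiplicity = 4, geometric multiplicity = 3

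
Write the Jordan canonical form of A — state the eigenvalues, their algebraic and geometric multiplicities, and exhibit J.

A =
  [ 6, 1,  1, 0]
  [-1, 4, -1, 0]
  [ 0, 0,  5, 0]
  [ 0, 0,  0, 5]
J_2(5) ⊕ J_1(5) ⊕ J_1(5)

The characteristic polynomial is
  det(x·I − A) = x^4 - 20*x^3 + 150*x^2 - 500*x + 625 = (x - 5)^4

Eigenvalues and multiplicities (the geometric multiplicity of λ is n − rank(A − λI), which equals the number of Jordan blocks for λ):
  λ = 5: algebraic multiplicity = 4, geometric multiplicity = 3

Determining the block sizes for each eigenvalue:
  λ = 5: 3 blocks summing to 4 forces exactly one block of size 2 and the rest size 1 → block sizes [2, 1, 1]

Assembling the blocks gives a Jordan form
J =
  [5, 1, 0, 0]
  [0, 5, 0, 0]
  [0, 0, 5, 0]
  [0, 0, 0, 5]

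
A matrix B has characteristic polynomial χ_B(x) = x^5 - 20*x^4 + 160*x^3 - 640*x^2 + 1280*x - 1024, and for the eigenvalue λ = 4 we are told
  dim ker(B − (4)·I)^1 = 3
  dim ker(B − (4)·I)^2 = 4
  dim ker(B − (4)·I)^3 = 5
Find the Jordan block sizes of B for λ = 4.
Block sizes for λ = 4: [3, 1, 1]

From the dimensions of kernels of powers, the number of Jordan blocks of size at least j is d_j − d_{j−1} where d_j = dim ker(N^j) (with d_0 = 0). Computing the differences gives [3, 1, 1].
The number of blocks of size exactly k is (#blocks of size ≥ k) − (#blocks of size ≥ k + 1), so the partition is: 2 block(s) of size 1, 1 block(s) of size 3.
In nonincreasing order the block sizes are [3, 1, 1].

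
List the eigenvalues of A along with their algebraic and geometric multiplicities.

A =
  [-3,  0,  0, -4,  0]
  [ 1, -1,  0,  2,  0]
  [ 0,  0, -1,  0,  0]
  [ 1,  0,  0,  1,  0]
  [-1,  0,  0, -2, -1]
λ = -1: alg = 5, geom = 4

Step 1 — factor the characteristic polynomial to read off the algebraic multiplicities:
  χ_A(x) = (x + 1)^5

Step 2 — compute geometric multiplicities via the rank-nullity identity g(λ) = n − rank(A − λI):
  rank(A − (-1)·I) = 1, so dim ker(A − (-1)·I) = n − 1 = 4

Summary:
  λ = -1: algebraic multiplicity = 5, geometric multiplicity = 4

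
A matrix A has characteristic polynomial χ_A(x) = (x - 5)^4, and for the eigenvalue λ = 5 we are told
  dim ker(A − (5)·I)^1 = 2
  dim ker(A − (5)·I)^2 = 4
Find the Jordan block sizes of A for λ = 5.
Block sizes for λ = 5: [2, 2]

From the dimensions of kernels of powers, the number of Jordan blocks of size at least j is d_j − d_{j−1} where d_j = dim ker(N^j) (with d_0 = 0). Computing the differences gives [2, 2].
The number of blocks of size exactly k is (#blocks of size ≥ k) − (#blocks of size ≥ k + 1), so the partition is: 2 block(s) of size 2.
In nonincreasing order the block sizes are [2, 2].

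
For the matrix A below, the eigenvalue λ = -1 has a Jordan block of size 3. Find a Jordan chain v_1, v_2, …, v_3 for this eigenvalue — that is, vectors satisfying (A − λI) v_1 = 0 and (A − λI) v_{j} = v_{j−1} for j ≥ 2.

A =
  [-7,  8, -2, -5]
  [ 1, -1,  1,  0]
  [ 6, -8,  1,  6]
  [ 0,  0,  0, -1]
A Jordan chain for λ = -1 of length 3:
v_1 = (-4, -2, 4, 0)ᵀ
v_2 = (4, 1, -6, 0)ᵀ
v_3 = (1, 0, 0, -2)ᵀ

Let N = A − (-1)·I. We want v_3 with N^3 v_3 = 0 but N^2 v_3 ≠ 0; then v_{j-1} := N · v_j for j = 3, …, 2.

Pick v_3 = (1, 0, 0, -2)ᵀ.
Then v_2 = N · v_3 = (4, 1, -6, 0)ᵀ.
Then v_1 = N · v_2 = (-4, -2, 4, 0)ᵀ.

Sanity check: (A − (-1)·I) v_1 = (0, 0, 0, 0)ᵀ = 0. ✓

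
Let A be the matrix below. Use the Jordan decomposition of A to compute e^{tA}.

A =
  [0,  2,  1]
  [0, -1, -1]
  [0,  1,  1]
e^{tA} =
  [1, -t^2/2 + 2*t, -t^2/2 + t]
  [0, 1 - t, -t]
  [0, t, t + 1]

Strategy: write A = P · J · P⁻¹ where J is a Jordan canonical form, so e^{tA} = P · e^{tJ} · P⁻¹, and e^{tJ} can be computed block-by-block.

A has Jordan form
J =
  [0, 1, 0]
  [0, 0, 1]
  [0, 0, 0]
(up to reordering of blocks).

Per-block formulas:
  For a 3×3 Jordan block J_3(0): exp(t · J_3(0)) = e^(0t)·(I + t·N + (t^2/2)·N^2), where N is the 3×3 nilpotent shift.

After assembling e^{tJ} and conjugating by P, we get:

e^{tA} =
  [1, -t^2/2 + 2*t, -t^2/2 + t]
  [0, 1 - t, -t]
  [0, t, t + 1]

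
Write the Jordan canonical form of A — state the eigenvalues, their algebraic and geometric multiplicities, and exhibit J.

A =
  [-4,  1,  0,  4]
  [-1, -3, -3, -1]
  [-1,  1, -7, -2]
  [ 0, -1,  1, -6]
J_3(-5) ⊕ J_1(-5)

The characteristic polynomial is
  det(x·I − A) = x^4 + 20*x^3 + 150*x^2 + 500*x + 625 = (x + 5)^4

Eigenvalues and multiplicities (the geometric multiplicity of λ is n − rank(A − λI), which equals the number of Jordan blocks for λ):
  λ = -5: algebraic multiplicity = 4, geometric multiplicity = 2

Determining the block sizes for each eigenvalue:
  λ = -5: with am = 4 and gm = 2, the partition is not yet determined (e.g. several partitions of 4 into 2 parts exist). Let N = A − (-5)·I. Computing rank(N^1) = 2, rank(N^2) = 1, rank(N^3) = 0; the number of blocks of size ≥ j is rank(N^{j−1}) − rank(N^j), giving [2, 1, 1]. So we have 1 block(s) of size 3, 1 block(s) of size 1 → block sizes [3, 1]

Assembling the blocks gives a Jordan form
J =
  [-5,  1,  0,  0]
  [ 0, -5,  1,  0]
  [ 0,  0, -5,  0]
  [ 0,  0,  0, -5]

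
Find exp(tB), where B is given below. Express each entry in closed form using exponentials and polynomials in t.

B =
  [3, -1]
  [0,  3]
e^{tB} =
  [exp(3*t), -t*exp(3*t)]
  [0, exp(3*t)]

Strategy: write B = P · J · P⁻¹ where J is a Jordan canonical form, so e^{tB} = P · e^{tJ} · P⁻¹, and e^{tJ} can be computed block-by-block.

B has Jordan form
J =
  [3, 1]
  [0, 3]
(up to reordering of blocks).

Per-block formulas:
  For a 2×2 Jordan block J_2(3): exp(t · J_2(3)) = e^(3t)·(I + t·N), where N is the 2×2 nilpotent shift.

After assembling e^{tJ} and conjugating by P, we get:

e^{tB} =
  [exp(3*t), -t*exp(3*t)]
  [0, exp(3*t)]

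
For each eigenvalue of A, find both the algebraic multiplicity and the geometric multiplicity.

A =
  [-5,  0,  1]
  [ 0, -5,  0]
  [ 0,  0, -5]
λ = -5: alg = 3, geom = 2

Step 1 — factor the characteristic polynomial to read off the algebraic multiplicities:
  χ_A(x) = (x + 5)^3

Step 2 — compute geometric multiplicities via the rank-nullity identity g(λ) = n − rank(A − λI):
  rank(A − (-5)·I) = 1, so dim ker(A − (-5)·I) = n − 1 = 2

Summary:
  λ = -5: algebraic multiplicity = 3, geometric multiplicity = 2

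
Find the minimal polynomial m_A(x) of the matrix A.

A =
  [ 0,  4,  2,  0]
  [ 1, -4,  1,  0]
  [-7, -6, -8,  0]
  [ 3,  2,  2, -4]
x^3 + 12*x^2 + 48*x + 64

The characteristic polynomial is χ_A(x) = (x + 4)^4, so the eigenvalues are known. The minimal polynomial is
  m_A(x) = Π_λ (x − λ)^{k_λ}
where k_λ is the size of the *largest* Jordan block for λ (equivalently, the smallest k with (A − λI)^k v = 0 for every generalised eigenvector v of λ).

  λ = -4: largest Jordan block has size 3, contributing (x + 4)^3

So m_A(x) = (x + 4)^3 = x^3 + 12*x^2 + 48*x + 64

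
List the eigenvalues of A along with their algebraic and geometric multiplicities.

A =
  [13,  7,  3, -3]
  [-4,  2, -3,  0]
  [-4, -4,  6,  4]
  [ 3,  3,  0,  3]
λ = 6: alg = 4, geom = 2

Step 1 — factor the characteristic polynomial to read off the algebraic multiplicities:
  χ_A(x) = (x - 6)^4

Step 2 — compute geometric multiplicities via the rank-nullity identity g(λ) = n − rank(A − λI):
  rank(A − (6)·I) = 2, so dim ker(A − (6)·I) = n − 2 = 2

Summary:
  λ = 6: algebraic multiplicity = 4, geometric multiplicity = 2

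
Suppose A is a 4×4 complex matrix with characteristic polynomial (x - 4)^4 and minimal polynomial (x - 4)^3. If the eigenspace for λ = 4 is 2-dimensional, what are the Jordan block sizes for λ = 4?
Block sizes for λ = 4: [3, 1]

Step 1 — from the characteristic polynomial, algebraic multiplicity of λ = 4 is 4. From dim ker(A − (4)·I) = 2, there are exactly 2 Jordan blocks for λ = 4.
Step 2 — from the minimal polynomial, the factor (x − 4)^3 tells us the largest block for λ = 4 has size 3.
Step 3 — with total size 4, 2 blocks, and largest block 3, the block sizes (in nonincreasing order) are [3, 1].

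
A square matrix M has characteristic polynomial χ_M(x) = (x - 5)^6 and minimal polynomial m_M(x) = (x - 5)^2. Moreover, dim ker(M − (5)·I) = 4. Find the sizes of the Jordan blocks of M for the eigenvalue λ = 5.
Block sizes for λ = 5: [2, 2, 1, 1]

Step 1 — from the characteristic polynomial, algebraic multiplicity of λ = 5 is 6. From dim ker(M − (5)·I) = 4, there are exactly 4 Jordan blocks for λ = 5.
Step 2 — from the minimal polynomial, the factor (x − 5)^2 tells us the largest block for λ = 5 has size 2.
Step 3 — with total size 6, 4 blocks, and largest block 2, the block sizes (in nonincreasing order) are [2, 2, 1, 1].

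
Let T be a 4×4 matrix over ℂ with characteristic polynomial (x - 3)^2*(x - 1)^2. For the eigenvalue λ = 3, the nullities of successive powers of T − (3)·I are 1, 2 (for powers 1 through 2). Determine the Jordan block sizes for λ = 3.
Block sizes for λ = 3: [2]

From the dimensions of kernels of powers, the number of Jordan blocks of size at least j is d_j − d_{j−1} where d_j = dim ker(N^j) (with d_0 = 0). Computing the differences gives [1, 1].
The number of blocks of size exactly k is (#blocks of size ≥ k) − (#blocks of size ≥ k + 1), so the partition is: 1 block(s) of size 2.
In nonincreasing order the block sizes are [2].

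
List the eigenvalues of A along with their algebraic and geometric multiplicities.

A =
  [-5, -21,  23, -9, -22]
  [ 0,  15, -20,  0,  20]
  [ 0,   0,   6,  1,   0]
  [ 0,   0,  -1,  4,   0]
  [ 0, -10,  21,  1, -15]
λ = -5: alg = 2, geom = 1; λ = 5: alg = 3, geom = 2

Step 1 — factor the characteristic polynomial to read off the algebraic multiplicities:
  χ_A(x) = (x - 5)^3*(x + 5)^2

Step 2 — compute geometric multiplicities via the rank-nullity identity g(λ) = n − rank(A − λI):
  rank(A − (-5)·I) = 4, so dim ker(A − (-5)·I) = n − 4 = 1
  rank(A − (5)·I) = 3, so dim ker(A − (5)·I) = n − 3 = 2

Summary:
  λ = -5: algebraic multiplicity = 2, geometric multiplicity = 1
  λ = 5: algebraic multiplicity = 3, geometric multiplicity = 2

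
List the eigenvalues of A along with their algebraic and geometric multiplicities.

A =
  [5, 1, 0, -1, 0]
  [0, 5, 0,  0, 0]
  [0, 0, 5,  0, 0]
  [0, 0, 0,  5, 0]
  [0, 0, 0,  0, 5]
λ = 5: alg = 5, geom = 4

Step 1 — factor the characteristic polynomial to read off the algebraic multiplicities:
  χ_A(x) = (x - 5)^5

Step 2 — compute geometric multiplicities via the rank-nullity identity g(λ) = n − rank(A − λI):
  rank(A − (5)·I) = 1, so dim ker(A − (5)·I) = n − 1 = 4

Summary:
  λ = 5: algebraic multiplicity = 5, geometric multiplicity = 4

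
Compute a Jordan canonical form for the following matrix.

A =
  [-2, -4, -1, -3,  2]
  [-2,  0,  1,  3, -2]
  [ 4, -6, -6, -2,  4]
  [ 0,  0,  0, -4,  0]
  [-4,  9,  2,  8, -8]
J_3(-4) ⊕ J_1(-4) ⊕ J_1(-4)

The characteristic polynomial is
  det(x·I − A) = x^5 + 20*x^4 + 160*x^3 + 640*x^2 + 1280*x + 1024 = (x + 4)^5

Eigenvalues and multiplicities (the geometric multiplicity of λ is n − rank(A − λI), which equals the number of Jordan blocks for λ):
  λ = -4: algebraic multiplicity = 5, geometric multiplicity = 3

Determining the block sizes for each eigenvalue:
  λ = -4: with am = 5 and gm = 3, the partition is not yet determined (e.g. several partitions of 5 into 3 parts exist). Let N = A − (-4)·I. Computing rank(N^1) = 2, rank(N^2) = 1, rank(N^3) = 0; the number of blocks of size ≥ j is rank(N^{j−1}) − rank(N^j), giving [3, 1, 1]. So we have 1 block(s) of size 3, 2 block(s) of size 1 → block sizes [3, 1, 1]

Assembling the blocks gives a Jordan form
J =
  [-4,  1,  0,  0,  0]
  [ 0, -4,  1,  0,  0]
  [ 0,  0, -4,  0,  0]
  [ 0,  0,  0, -4,  0]
  [ 0,  0,  0,  0, -4]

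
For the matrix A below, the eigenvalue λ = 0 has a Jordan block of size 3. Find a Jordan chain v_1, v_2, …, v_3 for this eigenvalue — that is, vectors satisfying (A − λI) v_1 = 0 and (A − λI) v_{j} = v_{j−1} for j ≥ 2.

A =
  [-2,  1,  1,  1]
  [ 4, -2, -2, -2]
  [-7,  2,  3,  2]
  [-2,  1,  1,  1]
A Jordan chain for λ = 0 of length 3:
v_1 = (-1, 2, -3, -1)ᵀ
v_2 = (-2, 4, -7, -2)ᵀ
v_3 = (1, 0, 0, 0)ᵀ

Let N = A − (0)·I. We want v_3 with N^3 v_3 = 0 but N^2 v_3 ≠ 0; then v_{j-1} := N · v_j for j = 3, …, 2.

Pick v_3 = (1, 0, 0, 0)ᵀ.
Then v_2 = N · v_3 = (-2, 4, -7, -2)ᵀ.
Then v_1 = N · v_2 = (-1, 2, -3, -1)ᵀ.

Sanity check: (A − (0)·I) v_1 = (0, 0, 0, 0)ᵀ = 0. ✓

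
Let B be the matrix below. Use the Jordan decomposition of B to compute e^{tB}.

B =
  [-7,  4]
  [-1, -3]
e^{tB} =
  [-2*t*exp(-5*t) + exp(-5*t), 4*t*exp(-5*t)]
  [-t*exp(-5*t), 2*t*exp(-5*t) + exp(-5*t)]

Strategy: write B = P · J · P⁻¹ where J is a Jordan canonical form, so e^{tB} = P · e^{tJ} · P⁻¹, and e^{tJ} can be computed block-by-block.

B has Jordan form
J =
  [-5,  1]
  [ 0, -5]
(up to reordering of blocks).

Per-block formulas:
  For a 2×2 Jordan block J_2(-5): exp(t · J_2(-5)) = e^(-5t)·(I + t·N), where N is the 2×2 nilpotent shift.

After assembling e^{tJ} and conjugating by P, we get:

e^{tB} =
  [-2*t*exp(-5*t) + exp(-5*t), 4*t*exp(-5*t)]
  [-t*exp(-5*t), 2*t*exp(-5*t) + exp(-5*t)]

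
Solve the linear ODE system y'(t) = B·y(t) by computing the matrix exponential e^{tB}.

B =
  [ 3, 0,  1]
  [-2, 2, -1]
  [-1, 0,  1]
e^{tB} =
  [t*exp(2*t) + exp(2*t), 0, t*exp(2*t)]
  [-t^2*exp(2*t)/2 - 2*t*exp(2*t), exp(2*t), -t^2*exp(2*t)/2 - t*exp(2*t)]
  [-t*exp(2*t), 0, -t*exp(2*t) + exp(2*t)]

Strategy: write B = P · J · P⁻¹ where J is a Jordan canonical form, so e^{tB} = P · e^{tJ} · P⁻¹, and e^{tJ} can be computed block-by-block.

B has Jordan form
J =
  [2, 1, 0]
  [0, 2, 1]
  [0, 0, 2]
(up to reordering of blocks).

Per-block formulas:
  For a 3×3 Jordan block J_3(2): exp(t · J_3(2)) = e^(2t)·(I + t·N + (t^2/2)·N^2), where N is the 3×3 nilpotent shift.

After assembling e^{tJ} and conjugating by P, we get:

e^{tB} =
  [t*exp(2*t) + exp(2*t), 0, t*exp(2*t)]
  [-t^2*exp(2*t)/2 - 2*t*exp(2*t), exp(2*t), -t^2*exp(2*t)/2 - t*exp(2*t)]
  [-t*exp(2*t), 0, -t*exp(2*t) + exp(2*t)]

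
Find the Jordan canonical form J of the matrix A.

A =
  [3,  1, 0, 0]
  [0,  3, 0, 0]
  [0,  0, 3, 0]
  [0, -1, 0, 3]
J_2(3) ⊕ J_1(3) ⊕ J_1(3)

The characteristic polynomial is
  det(x·I − A) = x^4 - 12*x^3 + 54*x^2 - 108*x + 81 = (x - 3)^4

Eigenvalues and multiplicities (the geometric multiplicity of λ is n − rank(A − λI), which equals the number of Jordan blocks for λ):
  λ = 3: algebraic multiplicity = 4, geometric multiplicity = 3

Determining the block sizes for each eigenvalue:
  λ = 3: 3 blocks summing to 4 forces exactly one block of size 2 and the rest size 1 → block sizes [2, 1, 1]

Assembling the blocks gives a Jordan form
J =
  [3, 1, 0, 0]
  [0, 3, 0, 0]
  [0, 0, 3, 0]
  [0, 0, 0, 3]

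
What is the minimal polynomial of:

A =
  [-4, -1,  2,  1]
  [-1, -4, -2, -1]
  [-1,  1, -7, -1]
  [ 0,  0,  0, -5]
x^2 + 10*x + 25

The characteristic polynomial is χ_A(x) = (x + 5)^4, so the eigenvalues are known. The minimal polynomial is
  m_A(x) = Π_λ (x − λ)^{k_λ}
where k_λ is the size of the *largest* Jordan block for λ (equivalently, the smallest k with (A − λI)^k v = 0 for every generalised eigenvector v of λ).

  λ = -5: largest Jordan block has size 2, contributing (x + 5)^2

So m_A(x) = (x + 5)^2 = x^2 + 10*x + 25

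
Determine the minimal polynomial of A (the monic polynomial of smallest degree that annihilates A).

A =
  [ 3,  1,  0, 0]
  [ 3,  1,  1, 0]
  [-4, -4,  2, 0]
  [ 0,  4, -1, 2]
x^3 - 6*x^2 + 12*x - 8

The characteristic polynomial is χ_A(x) = (x - 2)^4, so the eigenvalues are known. The minimal polynomial is
  m_A(x) = Π_λ (x − λ)^{k_λ}
where k_λ is the size of the *largest* Jordan block for λ (equivalently, the smallest k with (A − λI)^k v = 0 for every generalised eigenvector v of λ).

  λ = 2: largest Jordan block has size 3, contributing (x − 2)^3

So m_A(x) = (x - 2)^3 = x^3 - 6*x^2 + 12*x - 8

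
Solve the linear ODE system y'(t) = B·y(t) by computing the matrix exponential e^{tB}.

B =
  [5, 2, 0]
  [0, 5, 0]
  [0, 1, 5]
e^{tB} =
  [exp(5*t), 2*t*exp(5*t), 0]
  [0, exp(5*t), 0]
  [0, t*exp(5*t), exp(5*t)]

Strategy: write B = P · J · P⁻¹ where J is a Jordan canonical form, so e^{tB} = P · e^{tJ} · P⁻¹, and e^{tJ} can be computed block-by-block.

B has Jordan form
J =
  [5, 1, 0]
  [0, 5, 0]
  [0, 0, 5]
(up to reordering of blocks).

Per-block formulas:
  For a 2×2 Jordan block J_2(5): exp(t · J_2(5)) = e^(5t)·(I + t·N), where N is the 2×2 nilpotent shift.
  For a 1×1 block at λ = 5: exp(t · [5]) = [e^(5t)].

After assembling e^{tJ} and conjugating by P, we get:

e^{tB} =
  [exp(5*t), 2*t*exp(5*t), 0]
  [0, exp(5*t), 0]
  [0, t*exp(5*t), exp(5*t)]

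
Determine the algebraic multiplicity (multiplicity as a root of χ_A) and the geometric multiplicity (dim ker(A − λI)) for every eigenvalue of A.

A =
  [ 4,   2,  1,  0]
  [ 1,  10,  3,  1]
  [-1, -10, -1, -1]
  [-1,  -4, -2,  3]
λ = 4: alg = 4, geom = 2

Step 1 — factor the characteristic polynomial to read off the algebraic multiplicities:
  χ_A(x) = (x - 4)^4

Step 2 — compute geometric multiplicities via the rank-nullity identity g(λ) = n − rank(A − λI):
  rank(A − (4)·I) = 2, so dim ker(A − (4)·I) = n − 2 = 2

Summary:
  λ = 4: algebraic multiplicity = 4, geometric multiplicity = 2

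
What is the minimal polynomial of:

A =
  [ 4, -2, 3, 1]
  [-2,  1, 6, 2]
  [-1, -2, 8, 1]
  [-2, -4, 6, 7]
x^2 - 10*x + 25

The characteristic polynomial is χ_A(x) = (x - 5)^4, so the eigenvalues are known. The minimal polynomial is
  m_A(x) = Π_λ (x − λ)^{k_λ}
where k_λ is the size of the *largest* Jordan block for λ (equivalently, the smallest k with (A − λI)^k v = 0 for every generalised eigenvector v of λ).

  λ = 5: largest Jordan block has size 2, contributing (x − 5)^2

So m_A(x) = (x - 5)^2 = x^2 - 10*x + 25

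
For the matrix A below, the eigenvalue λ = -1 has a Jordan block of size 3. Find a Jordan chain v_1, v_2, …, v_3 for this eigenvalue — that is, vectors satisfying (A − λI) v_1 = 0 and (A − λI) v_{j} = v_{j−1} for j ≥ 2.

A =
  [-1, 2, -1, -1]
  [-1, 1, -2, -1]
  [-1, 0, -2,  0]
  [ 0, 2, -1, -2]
A Jordan chain for λ = -1 of length 3:
v_1 = (-1, 0, 1, -1)ᵀ
v_2 = (0, -1, -1, 0)ᵀ
v_3 = (1, 0, 0, 0)ᵀ

Let N = A − (-1)·I. We want v_3 with N^3 v_3 = 0 but N^2 v_3 ≠ 0; then v_{j-1} := N · v_j for j = 3, …, 2.

Pick v_3 = (1, 0, 0, 0)ᵀ.
Then v_2 = N · v_3 = (0, -1, -1, 0)ᵀ.
Then v_1 = N · v_2 = (-1, 0, 1, -1)ᵀ.

Sanity check: (A − (-1)·I) v_1 = (0, 0, 0, 0)ᵀ = 0. ✓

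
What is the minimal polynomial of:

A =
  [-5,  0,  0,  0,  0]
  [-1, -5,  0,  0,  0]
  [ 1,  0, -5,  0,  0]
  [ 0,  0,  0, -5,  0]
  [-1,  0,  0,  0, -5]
x^2 + 10*x + 25

The characteristic polynomial is χ_A(x) = (x + 5)^5, so the eigenvalues are known. The minimal polynomial is
  m_A(x) = Π_λ (x − λ)^{k_λ}
where k_λ is the size of the *largest* Jordan block for λ (equivalently, the smallest k with (A − λI)^k v = 0 for every generalised eigenvector v of λ).

  λ = -5: largest Jordan block has size 2, contributing (x + 5)^2

So m_A(x) = (x + 5)^2 = x^2 + 10*x + 25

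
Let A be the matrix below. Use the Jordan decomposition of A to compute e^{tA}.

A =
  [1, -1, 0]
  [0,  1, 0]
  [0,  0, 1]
e^{tA} =
  [exp(t), -t*exp(t), 0]
  [0, exp(t), 0]
  [0, 0, exp(t)]

Strategy: write A = P · J · P⁻¹ where J is a Jordan canonical form, so e^{tA} = P · e^{tJ} · P⁻¹, and e^{tJ} can be computed block-by-block.

A has Jordan form
J =
  [1, 1, 0]
  [0, 1, 0]
  [0, 0, 1]
(up to reordering of blocks).

Per-block formulas:
  For a 2×2 Jordan block J_2(1): exp(t · J_2(1)) = e^(1t)·(I + t·N), where N is the 2×2 nilpotent shift.
  For a 1×1 block at λ = 1: exp(t · [1]) = [e^(1t)].

After assembling e^{tJ} and conjugating by P, we get:

e^{tA} =
  [exp(t), -t*exp(t), 0]
  [0, exp(t), 0]
  [0, 0, exp(t)]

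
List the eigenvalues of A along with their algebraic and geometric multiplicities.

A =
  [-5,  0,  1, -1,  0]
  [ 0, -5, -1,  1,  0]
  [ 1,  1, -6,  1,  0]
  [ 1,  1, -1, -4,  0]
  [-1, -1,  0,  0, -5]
λ = -5: alg = 5, geom = 3

Step 1 — factor the characteristic polynomial to read off the algebraic multiplicities:
  χ_A(x) = (x + 5)^5

Step 2 — compute geometric multiplicities via the rank-nullity identity g(λ) = n − rank(A − λI):
  rank(A − (-5)·I) = 2, so dim ker(A − (-5)·I) = n − 2 = 3

Summary:
  λ = -5: algebraic multiplicity = 5, geometric multiplicity = 3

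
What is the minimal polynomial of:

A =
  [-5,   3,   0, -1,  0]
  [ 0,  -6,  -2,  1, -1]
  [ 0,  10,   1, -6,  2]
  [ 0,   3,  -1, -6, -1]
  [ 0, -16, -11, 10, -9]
x^3 + 15*x^2 + 75*x + 125

The characteristic polynomial is χ_A(x) = (x + 5)^5, so the eigenvalues are known. The minimal polynomial is
  m_A(x) = Π_λ (x − λ)^{k_λ}
where k_λ is the size of the *largest* Jordan block for λ (equivalently, the smallest k with (A − λI)^k v = 0 for every generalised eigenvector v of λ).

  λ = -5: largest Jordan block has size 3, contributing (x + 5)^3

So m_A(x) = (x + 5)^3 = x^3 + 15*x^2 + 75*x + 125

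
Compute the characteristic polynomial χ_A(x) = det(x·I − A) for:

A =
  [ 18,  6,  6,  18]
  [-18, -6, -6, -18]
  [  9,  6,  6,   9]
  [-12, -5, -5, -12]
x^4 - 6*x^3 + 9*x^2

Expanding det(x·I − A) (e.g. by cofactor expansion or by noting that A is similar to its Jordan form J, which has the same characteristic polynomial as A) gives
  χ_A(x) = x^4 - 6*x^3 + 9*x^2
which factors as x^2*(x - 3)^2. The eigenvalues (with algebraic multiplicities) are λ = 0 with multiplicity 2, λ = 3 with multiplicity 2.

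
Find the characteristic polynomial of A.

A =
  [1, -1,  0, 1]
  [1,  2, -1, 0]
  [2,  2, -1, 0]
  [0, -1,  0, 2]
x^4 - 4*x^3 + 6*x^2 - 4*x + 1

Expanding det(x·I − A) (e.g. by cofactor expansion or by noting that A is similar to its Jordan form J, which has the same characteristic polynomial as A) gives
  χ_A(x) = x^4 - 4*x^3 + 6*x^2 - 4*x + 1
which factors as (x - 1)^4. The eigenvalues (with algebraic multiplicities) are λ = 1 with multiplicity 4.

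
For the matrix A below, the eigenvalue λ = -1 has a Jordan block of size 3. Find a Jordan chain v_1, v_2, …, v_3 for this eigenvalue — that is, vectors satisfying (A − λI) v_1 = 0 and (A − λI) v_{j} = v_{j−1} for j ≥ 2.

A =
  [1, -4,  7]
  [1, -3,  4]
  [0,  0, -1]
A Jordan chain for λ = -1 of length 3:
v_1 = (-2, -1, 0)ᵀ
v_2 = (7, 4, 0)ᵀ
v_3 = (0, 0, 1)ᵀ

Let N = A − (-1)·I. We want v_3 with N^3 v_3 = 0 but N^2 v_3 ≠ 0; then v_{j-1} := N · v_j for j = 3, …, 2.

Pick v_3 = (0, 0, 1)ᵀ.
Then v_2 = N · v_3 = (7, 4, 0)ᵀ.
Then v_1 = N · v_2 = (-2, -1, 0)ᵀ.

Sanity check: (A − (-1)·I) v_1 = (0, 0, 0)ᵀ = 0. ✓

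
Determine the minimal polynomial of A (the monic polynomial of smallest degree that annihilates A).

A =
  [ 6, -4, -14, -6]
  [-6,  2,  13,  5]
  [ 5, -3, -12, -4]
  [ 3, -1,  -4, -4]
x^3 + 6*x^2 + 12*x + 8

The characteristic polynomial is χ_A(x) = (x + 2)^4, so the eigenvalues are known. The minimal polynomial is
  m_A(x) = Π_λ (x − λ)^{k_λ}
where k_λ is the size of the *largest* Jordan block for λ (equivalently, the smallest k with (A − λI)^k v = 0 for every generalised eigenvector v of λ).

  λ = -2: largest Jordan block has size 3, contributing (x + 2)^3

So m_A(x) = (x + 2)^3 = x^3 + 6*x^2 + 12*x + 8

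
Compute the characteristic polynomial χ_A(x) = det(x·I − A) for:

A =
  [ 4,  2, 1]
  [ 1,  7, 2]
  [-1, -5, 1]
x^3 - 12*x^2 + 48*x - 64

Expanding det(x·I − A) (e.g. by cofactor expansion or by noting that A is similar to its Jordan form J, which has the same characteristic polynomial as A) gives
  χ_A(x) = x^3 - 12*x^2 + 48*x - 64
which factors as (x - 4)^3. The eigenvalues (with algebraic multiplicities) are λ = 4 with multiplicity 3.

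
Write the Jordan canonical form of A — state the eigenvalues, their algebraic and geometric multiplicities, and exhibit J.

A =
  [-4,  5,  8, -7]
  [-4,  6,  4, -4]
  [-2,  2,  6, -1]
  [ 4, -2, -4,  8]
J_2(4) ⊕ J_2(4)

The characteristic polynomial is
  det(x·I − A) = x^4 - 16*x^3 + 96*x^2 - 256*x + 256 = (x - 4)^4

Eigenvalues and multiplicities (the geometric multiplicity of λ is n − rank(A − λI), which equals the number of Jordan blocks for λ):
  λ = 4: algebraic multiplicity = 4, geometric multiplicity = 2

Determining the block sizes for each eigenvalue:
  λ = 4: with am = 4 and gm = 2, the partition is not yet determined (e.g. several partitions of 4 into 2 parts exist). Let N = A − (4)·I. Computing rank(N^1) = 2, rank(N^2) = 0; the number of blocks of size ≥ j is rank(N^{j−1}) − rank(N^j), giving [2, 2]. So we have 2 block(s) of size 2 → block sizes [2, 2]

Assembling the blocks gives a Jordan form
J =
  [4, 1, 0, 0]
  [0, 4, 0, 0]
  [0, 0, 4, 1]
  [0, 0, 0, 4]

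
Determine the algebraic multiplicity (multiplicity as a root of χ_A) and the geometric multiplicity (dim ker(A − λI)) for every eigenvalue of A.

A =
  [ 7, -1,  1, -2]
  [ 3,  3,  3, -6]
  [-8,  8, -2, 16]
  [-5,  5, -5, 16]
λ = 6: alg = 4, geom = 3

Step 1 — factor the characteristic polynomial to read off the algebraic multiplicities:
  χ_A(x) = (x - 6)^4

Step 2 — compute geometric multiplicities via the rank-nullity identity g(λ) = n − rank(A − λI):
  rank(A − (6)·I) = 1, so dim ker(A − (6)·I) = n − 1 = 3

Summary:
  λ = 6: algebraic multiplicity = 4, geometric multiplicity = 3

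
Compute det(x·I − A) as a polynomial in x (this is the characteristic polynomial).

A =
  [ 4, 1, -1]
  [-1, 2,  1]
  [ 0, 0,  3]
x^3 - 9*x^2 + 27*x - 27

Expanding det(x·I − A) (e.g. by cofactor expansion or by noting that A is similar to its Jordan form J, which has the same characteristic polynomial as A) gives
  χ_A(x) = x^3 - 9*x^2 + 27*x - 27
which factors as (x - 3)^3. The eigenvalues (with algebraic multiplicities) are λ = 3 with multiplicity 3.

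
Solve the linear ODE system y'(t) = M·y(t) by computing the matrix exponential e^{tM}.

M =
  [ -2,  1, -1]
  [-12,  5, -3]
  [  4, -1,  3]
e^{tM} =
  [-4*t*exp(2*t) + exp(2*t), t*exp(2*t), -t*exp(2*t)]
  [-12*t*exp(2*t), 3*t*exp(2*t) + exp(2*t), -3*t*exp(2*t)]
  [4*t*exp(2*t), -t*exp(2*t), t*exp(2*t) + exp(2*t)]

Strategy: write M = P · J · P⁻¹ where J is a Jordan canonical form, so e^{tM} = P · e^{tJ} · P⁻¹, and e^{tJ} can be computed block-by-block.

M has Jordan form
J =
  [2, 1, 0]
  [0, 2, 0]
  [0, 0, 2]
(up to reordering of blocks).

Per-block formulas:
  For a 2×2 Jordan block J_2(2): exp(t · J_2(2)) = e^(2t)·(I + t·N), where N is the 2×2 nilpotent shift.
  For a 1×1 block at λ = 2: exp(t · [2]) = [e^(2t)].

After assembling e^{tJ} and conjugating by P, we get:

e^{tM} =
  [-4*t*exp(2*t) + exp(2*t), t*exp(2*t), -t*exp(2*t)]
  [-12*t*exp(2*t), 3*t*exp(2*t) + exp(2*t), -3*t*exp(2*t)]
  [4*t*exp(2*t), -t*exp(2*t), t*exp(2*t) + exp(2*t)]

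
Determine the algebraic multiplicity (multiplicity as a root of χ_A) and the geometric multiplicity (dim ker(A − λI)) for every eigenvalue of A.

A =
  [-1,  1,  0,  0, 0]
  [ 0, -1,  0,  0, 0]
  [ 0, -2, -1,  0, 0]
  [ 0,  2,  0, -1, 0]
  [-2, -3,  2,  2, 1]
λ = -1: alg = 4, geom = 3; λ = 1: alg = 1, geom = 1

Step 1 — factor the characteristic polynomial to read off the algebraic multiplicities:
  χ_A(x) = (x - 1)*(x + 1)^4

Step 2 — compute geometric multiplicities via the rank-nullity identity g(λ) = n − rank(A − λI):
  rank(A − (-1)·I) = 2, so dim ker(A − (-1)·I) = n − 2 = 3
  rank(A − (1)·I) = 4, so dim ker(A − (1)·I) = n − 4 = 1

Summary:
  λ = -1: algebraic multiplicity = 4, geometric multiplicity = 3
  λ = 1: algebraic multiplicity = 1, geometric multiplicity = 1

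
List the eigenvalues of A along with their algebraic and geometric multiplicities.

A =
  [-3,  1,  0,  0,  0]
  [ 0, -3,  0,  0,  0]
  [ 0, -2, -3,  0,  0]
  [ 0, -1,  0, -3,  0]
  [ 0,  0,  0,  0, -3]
λ = -3: alg = 5, geom = 4

Step 1 — factor the characteristic polynomial to read off the algebraic multiplicities:
  χ_A(x) = (x + 3)^5

Step 2 — compute geometric multiplicities via the rank-nullity identity g(λ) = n − rank(A − λI):
  rank(A − (-3)·I) = 1, so dim ker(A − (-3)·I) = n − 1 = 4

Summary:
  λ = -3: algebraic multiplicity = 5, geometric multiplicity = 4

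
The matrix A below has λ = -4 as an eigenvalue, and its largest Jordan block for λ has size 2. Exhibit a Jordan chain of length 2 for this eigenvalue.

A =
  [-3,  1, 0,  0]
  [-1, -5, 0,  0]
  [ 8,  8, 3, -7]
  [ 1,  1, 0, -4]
A Jordan chain for λ = -4 of length 2:
v_1 = (1, -1, 1, 1)ᵀ
v_2 = (1, 0, -1, 0)ᵀ

Let N = A − (-4)·I. We want v_2 with N^2 v_2 = 0 but N^1 v_2 ≠ 0; then v_{j-1} := N · v_j for j = 2, …, 2.

Pick v_2 = (1, 0, -1, 0)ᵀ.
Then v_1 = N · v_2 = (1, -1, 1, 1)ᵀ.

Sanity check: (A − (-4)·I) v_1 = (0, 0, 0, 0)ᵀ = 0. ✓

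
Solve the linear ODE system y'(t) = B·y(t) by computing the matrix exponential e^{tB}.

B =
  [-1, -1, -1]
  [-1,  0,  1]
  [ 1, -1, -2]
e^{tB} =
  [exp(-t), -t*exp(-t), -t*exp(-t)]
  [-t*exp(-t), t^2*exp(-t)/2 + t*exp(-t) + exp(-t), t^2*exp(-t)/2 + t*exp(-t)]
  [t*exp(-t), -t^2*exp(-t)/2 - t*exp(-t), -t^2*exp(-t)/2 - t*exp(-t) + exp(-t)]

Strategy: write B = P · J · P⁻¹ where J is a Jordan canonical form, so e^{tB} = P · e^{tJ} · P⁻¹, and e^{tJ} can be computed block-by-block.

B has Jordan form
J =
  [-1,  1,  0]
  [ 0, -1,  1]
  [ 0,  0, -1]
(up to reordering of blocks).

Per-block formulas:
  For a 3×3 Jordan block J_3(-1): exp(t · J_3(-1)) = e^(-1t)·(I + t·N + (t^2/2)·N^2), where N is the 3×3 nilpotent shift.

After assembling e^{tJ} and conjugating by P, we get:

e^{tB} =
  [exp(-t), -t*exp(-t), -t*exp(-t)]
  [-t*exp(-t), t^2*exp(-t)/2 + t*exp(-t) + exp(-t), t^2*exp(-t)/2 + t*exp(-t)]
  [t*exp(-t), -t^2*exp(-t)/2 - t*exp(-t), -t^2*exp(-t)/2 - t*exp(-t) + exp(-t)]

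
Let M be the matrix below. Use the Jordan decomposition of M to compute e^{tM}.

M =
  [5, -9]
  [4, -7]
e^{tM} =
  [6*t*exp(-t) + exp(-t), -9*t*exp(-t)]
  [4*t*exp(-t), -6*t*exp(-t) + exp(-t)]

Strategy: write M = P · J · P⁻¹ where J is a Jordan canonical form, so e^{tM} = P · e^{tJ} · P⁻¹, and e^{tJ} can be computed block-by-block.

M has Jordan form
J =
  [-1,  1]
  [ 0, -1]
(up to reordering of blocks).

Per-block formulas:
  For a 2×2 Jordan block J_2(-1): exp(t · J_2(-1)) = e^(-1t)·(I + t·N), where N is the 2×2 nilpotent shift.

After assembling e^{tJ} and conjugating by P, we get:

e^{tM} =
  [6*t*exp(-t) + exp(-t), -9*t*exp(-t)]
  [4*t*exp(-t), -6*t*exp(-t) + exp(-t)]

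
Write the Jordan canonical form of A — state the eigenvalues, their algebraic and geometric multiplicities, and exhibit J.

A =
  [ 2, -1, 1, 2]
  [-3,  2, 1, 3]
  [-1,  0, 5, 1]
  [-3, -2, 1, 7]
J_3(4) ⊕ J_1(4)

The characteristic polynomial is
  det(x·I − A) = x^4 - 16*x^3 + 96*x^2 - 256*x + 256 = (x - 4)^4

Eigenvalues and multiplicities (the geometric multiplicity of λ is n − rank(A − λI), which equals the number of Jordan blocks for λ):
  λ = 4: algebraic multiplicity = 4, geometric multiplicity = 2

Determining the block sizes for each eigenvalue:
  λ = 4: with am = 4 and gm = 2, the partition is not yet determined (e.g. several partitions of 4 into 2 parts exist). Let N = A − (4)·I. Computing rank(N^1) = 2, rank(N^2) = 1, rank(N^3) = 0; the number of blocks of size ≥ j is rank(N^{j−1}) − rank(N^j), giving [2, 1, 1]. So we have 1 block(s) of size 3, 1 block(s) of size 1 → block sizes [3, 1]

Assembling the blocks gives a Jordan form
J =
  [4, 1, 0, 0]
  [0, 4, 1, 0]
  [0, 0, 4, 0]
  [0, 0, 0, 4]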